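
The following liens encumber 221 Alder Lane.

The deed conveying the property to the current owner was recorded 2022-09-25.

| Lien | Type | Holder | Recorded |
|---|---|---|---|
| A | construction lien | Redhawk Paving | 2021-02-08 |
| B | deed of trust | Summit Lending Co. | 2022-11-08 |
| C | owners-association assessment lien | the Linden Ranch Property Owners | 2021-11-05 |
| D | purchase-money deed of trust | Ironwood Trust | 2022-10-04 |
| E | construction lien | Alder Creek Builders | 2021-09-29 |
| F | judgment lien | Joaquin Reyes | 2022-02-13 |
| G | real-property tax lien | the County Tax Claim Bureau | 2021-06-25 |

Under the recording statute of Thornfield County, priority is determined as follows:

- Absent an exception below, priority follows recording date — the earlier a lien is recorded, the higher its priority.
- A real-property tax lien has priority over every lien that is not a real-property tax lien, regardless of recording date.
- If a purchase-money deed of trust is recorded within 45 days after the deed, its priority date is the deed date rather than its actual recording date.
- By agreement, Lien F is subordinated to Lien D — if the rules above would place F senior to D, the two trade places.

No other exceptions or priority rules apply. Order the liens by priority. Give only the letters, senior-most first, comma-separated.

G, A, E, C, D, F, B

Effective dates: D's effective date is the deed date, 2022-09-25.
G, as a real-property tax lien, has superpriority and ranks first.
Among the remaining liens, by effective date: A (2021-02-08), E (2021-09-29), C (2021-11-05), F (2022-02-13), D (2022-09-25), B (2022-11-08).
Because F would otherwise rank above D, the subordination swaps them.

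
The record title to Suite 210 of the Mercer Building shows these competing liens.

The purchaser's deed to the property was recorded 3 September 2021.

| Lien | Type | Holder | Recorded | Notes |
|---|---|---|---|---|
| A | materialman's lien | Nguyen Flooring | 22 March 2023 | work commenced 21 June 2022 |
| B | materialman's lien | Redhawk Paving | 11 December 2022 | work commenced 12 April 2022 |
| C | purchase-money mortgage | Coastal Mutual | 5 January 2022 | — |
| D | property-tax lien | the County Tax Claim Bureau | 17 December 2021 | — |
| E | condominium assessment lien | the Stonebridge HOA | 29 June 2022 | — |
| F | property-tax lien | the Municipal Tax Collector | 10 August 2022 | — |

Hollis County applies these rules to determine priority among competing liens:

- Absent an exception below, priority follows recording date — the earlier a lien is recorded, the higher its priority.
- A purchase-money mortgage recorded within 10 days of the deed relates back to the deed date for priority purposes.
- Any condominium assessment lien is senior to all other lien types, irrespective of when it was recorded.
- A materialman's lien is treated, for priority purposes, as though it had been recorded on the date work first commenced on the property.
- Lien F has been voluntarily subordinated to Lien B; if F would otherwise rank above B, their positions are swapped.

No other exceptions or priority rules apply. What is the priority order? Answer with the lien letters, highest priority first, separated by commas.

E, D, C, B, A, F

Effective dates after the stated exceptions: A's effective date is 21 June 2022, when work began; B relates back to 12 April 2022 (work commenced); C was recorded 124 days after the deed, outside the 10-day window, so it keeps its recording date.
E is a condominium assessment lien and takes priority over every other lien.
Remaining liens by effective date: D (17 December 2021), C (5 January 2022), B (12 April 2022), A (21 June 2022), F (10 August 2022).
F already ranks below B; the subordination has no effect.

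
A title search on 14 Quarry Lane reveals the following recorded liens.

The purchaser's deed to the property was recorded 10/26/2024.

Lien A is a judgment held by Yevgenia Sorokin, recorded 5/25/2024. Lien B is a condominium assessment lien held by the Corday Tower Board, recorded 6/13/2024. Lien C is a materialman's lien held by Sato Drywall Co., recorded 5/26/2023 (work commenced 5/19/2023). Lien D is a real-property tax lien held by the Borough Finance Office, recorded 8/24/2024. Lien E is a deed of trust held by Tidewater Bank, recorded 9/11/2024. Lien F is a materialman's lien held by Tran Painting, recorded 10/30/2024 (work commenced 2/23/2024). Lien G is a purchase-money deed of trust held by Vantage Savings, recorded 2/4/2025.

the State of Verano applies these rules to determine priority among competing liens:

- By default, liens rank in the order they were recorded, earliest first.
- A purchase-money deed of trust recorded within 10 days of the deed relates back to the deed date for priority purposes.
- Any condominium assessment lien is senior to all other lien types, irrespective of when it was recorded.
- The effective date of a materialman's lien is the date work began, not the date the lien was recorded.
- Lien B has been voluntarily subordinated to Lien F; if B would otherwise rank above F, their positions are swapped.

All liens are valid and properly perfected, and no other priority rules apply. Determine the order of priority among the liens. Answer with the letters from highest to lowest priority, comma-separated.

Adjusting effective dates: C is treated as recorded 5/19/2023, the work-commencement date; F relates back to 2/23/2024 (work commenced); G was recorded 101 days after the deed, outside the 10-day window, so it keeps its recording date.
B is a condominium assessment lien, so it outranks all other liens regardless of date.
Among the remaining liens, by effective date: C (5/19/2023), F (2/23/2024), A (5/25/2024), D (8/24/2024), E (9/11/2024), G (2/4/2025).
The subordination applies — B was senior to F — so B and F swap.

F, C, B, A, D, E, G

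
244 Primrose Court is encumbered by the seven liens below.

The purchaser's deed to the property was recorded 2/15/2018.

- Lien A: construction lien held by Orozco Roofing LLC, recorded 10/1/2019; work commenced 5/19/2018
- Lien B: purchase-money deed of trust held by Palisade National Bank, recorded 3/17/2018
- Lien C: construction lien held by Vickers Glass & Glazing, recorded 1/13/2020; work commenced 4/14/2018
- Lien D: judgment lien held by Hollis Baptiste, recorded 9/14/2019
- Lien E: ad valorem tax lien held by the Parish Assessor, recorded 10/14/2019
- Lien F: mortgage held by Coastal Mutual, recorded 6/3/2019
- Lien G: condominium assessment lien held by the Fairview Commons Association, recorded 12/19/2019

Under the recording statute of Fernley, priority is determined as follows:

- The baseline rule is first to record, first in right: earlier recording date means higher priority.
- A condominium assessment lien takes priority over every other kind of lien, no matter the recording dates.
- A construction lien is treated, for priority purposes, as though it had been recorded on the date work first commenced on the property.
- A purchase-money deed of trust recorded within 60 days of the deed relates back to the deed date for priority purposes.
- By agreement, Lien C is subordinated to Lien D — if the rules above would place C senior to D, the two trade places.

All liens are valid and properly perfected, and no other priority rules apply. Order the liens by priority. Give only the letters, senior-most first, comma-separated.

Effective dates after the stated exceptions: A relates back to 5/19/2018 (work commenced); B relates back to the deed date 2/15/2018; C is treated as recorded 4/14/2018, the work-commencement date.
G is a condominium assessment lien and takes priority over every other lien.
The other liens, earliest effective date first: B (2/15/2018), C (4/14/2018), A (5/19/2018), F (6/3/2019), D (9/14/2019), E (10/14/2019).
C would otherwise be senior to D, so under the subordination agreement C and D exchange positions.

G, B, D, A, F, C, E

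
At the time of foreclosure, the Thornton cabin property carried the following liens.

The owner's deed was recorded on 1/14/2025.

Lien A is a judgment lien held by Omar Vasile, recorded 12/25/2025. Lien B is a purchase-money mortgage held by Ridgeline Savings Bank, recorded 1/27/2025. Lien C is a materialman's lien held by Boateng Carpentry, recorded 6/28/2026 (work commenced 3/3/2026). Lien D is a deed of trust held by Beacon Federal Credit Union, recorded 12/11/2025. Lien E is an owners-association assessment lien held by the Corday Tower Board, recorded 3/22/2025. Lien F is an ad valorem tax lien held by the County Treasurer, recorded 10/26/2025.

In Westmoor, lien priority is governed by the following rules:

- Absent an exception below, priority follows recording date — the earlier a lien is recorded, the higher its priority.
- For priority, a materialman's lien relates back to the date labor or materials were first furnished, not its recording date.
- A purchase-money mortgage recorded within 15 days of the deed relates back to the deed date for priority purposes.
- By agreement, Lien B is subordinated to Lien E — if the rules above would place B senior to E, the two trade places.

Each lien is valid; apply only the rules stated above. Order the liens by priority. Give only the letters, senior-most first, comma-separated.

E, B, F, D, A, C

Effective dates after the stated exceptions: B relates back to the deed date 1/14/2025; C relates back to 3/3/2026 (work commenced).
Sorted by effective date: B (1/14/2025), E (3/22/2025), F (10/26/2025), D (12/11/2025), A (12/25/2025), C (3/3/2026).
The subordination applies — B was senior to E — so B and E swap.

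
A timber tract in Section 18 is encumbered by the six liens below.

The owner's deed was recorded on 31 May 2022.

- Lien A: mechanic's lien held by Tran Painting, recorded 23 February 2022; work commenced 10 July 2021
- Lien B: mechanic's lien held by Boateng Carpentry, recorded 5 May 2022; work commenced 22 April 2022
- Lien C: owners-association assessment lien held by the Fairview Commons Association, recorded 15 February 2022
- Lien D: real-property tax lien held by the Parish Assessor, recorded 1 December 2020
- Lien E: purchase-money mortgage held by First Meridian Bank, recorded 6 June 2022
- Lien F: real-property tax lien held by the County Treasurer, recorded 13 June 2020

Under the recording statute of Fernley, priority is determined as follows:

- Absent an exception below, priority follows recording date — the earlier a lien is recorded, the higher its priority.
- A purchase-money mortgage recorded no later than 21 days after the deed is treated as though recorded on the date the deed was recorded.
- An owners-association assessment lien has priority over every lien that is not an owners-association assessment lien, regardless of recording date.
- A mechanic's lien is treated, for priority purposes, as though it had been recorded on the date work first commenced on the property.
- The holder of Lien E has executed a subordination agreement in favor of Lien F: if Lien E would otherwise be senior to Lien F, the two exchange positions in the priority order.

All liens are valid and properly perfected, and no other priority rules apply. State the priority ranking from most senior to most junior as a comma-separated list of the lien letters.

First, effective dates: A relates back to 10 July 2021 (work commenced); B relates back to 22 April 2022 (work commenced); E relates back to the deed date 31 May 2022.
C is an owners-association assessment lien, so it outranks all other liens regardless of date.
The other liens, earliest effective date first: F (13 June 2020), D (1 December 2020), A (10 July 2021), B (22 April 2022), E (31 May 2022).
E already ranks below F; the subordination has no effect.

C, F, D, A, B, E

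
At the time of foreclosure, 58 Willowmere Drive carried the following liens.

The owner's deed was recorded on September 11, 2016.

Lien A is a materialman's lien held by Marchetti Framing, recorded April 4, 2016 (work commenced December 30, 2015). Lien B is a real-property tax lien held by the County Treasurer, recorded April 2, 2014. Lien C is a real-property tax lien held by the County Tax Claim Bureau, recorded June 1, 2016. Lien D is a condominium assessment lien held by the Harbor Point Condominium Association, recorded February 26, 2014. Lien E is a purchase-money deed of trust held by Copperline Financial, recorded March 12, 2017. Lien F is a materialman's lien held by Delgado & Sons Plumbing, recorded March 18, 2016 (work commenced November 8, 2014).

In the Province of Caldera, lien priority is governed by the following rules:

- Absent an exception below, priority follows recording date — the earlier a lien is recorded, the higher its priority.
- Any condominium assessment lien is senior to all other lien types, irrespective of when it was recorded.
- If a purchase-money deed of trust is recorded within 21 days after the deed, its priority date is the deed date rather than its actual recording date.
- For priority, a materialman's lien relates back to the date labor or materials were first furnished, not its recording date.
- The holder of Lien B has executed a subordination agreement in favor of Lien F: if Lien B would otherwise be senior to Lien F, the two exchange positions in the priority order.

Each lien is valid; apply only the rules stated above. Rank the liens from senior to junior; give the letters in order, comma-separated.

D, F, B, A, C, E

Adjusting effective dates: A relates back to December 30, 2015 (work commenced); E was recorded 182 days after the deed — beyond 21 days — so no relation-back applies; F is treated as recorded November 8, 2014, the work-commencement date.
As a condominium assessment lien, D is senior to every other lien.
The other liens, earliest effective date first: B (April 2, 2014), F (November 8, 2014), A (December 30, 2015), C (June 1, 2016), E (March 12, 2017).
The subordination applies — B was senior to F — so B and F swap.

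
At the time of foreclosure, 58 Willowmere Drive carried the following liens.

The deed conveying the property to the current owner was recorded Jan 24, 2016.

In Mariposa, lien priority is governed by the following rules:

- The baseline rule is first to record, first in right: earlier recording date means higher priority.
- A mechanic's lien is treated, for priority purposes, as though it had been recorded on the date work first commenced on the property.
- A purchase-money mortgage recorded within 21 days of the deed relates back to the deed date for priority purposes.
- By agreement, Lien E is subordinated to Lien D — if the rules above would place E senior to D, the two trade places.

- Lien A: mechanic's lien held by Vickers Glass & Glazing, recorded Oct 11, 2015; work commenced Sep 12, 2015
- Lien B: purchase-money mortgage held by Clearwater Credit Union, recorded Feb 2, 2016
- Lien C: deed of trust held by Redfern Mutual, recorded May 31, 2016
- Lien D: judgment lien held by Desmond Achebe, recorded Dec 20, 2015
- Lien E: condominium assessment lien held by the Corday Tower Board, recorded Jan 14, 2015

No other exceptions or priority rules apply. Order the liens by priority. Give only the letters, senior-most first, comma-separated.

D, A, E, B, C

Adjusting effective dates: A is treated as recorded Sep 12, 2015, the work-commencement date; B relates back to the deed date Jan 24, 2016.
By effective date, earliest first: E (Jan 14, 2015), A (Sep 12, 2015), D (Dec 20, 2015), B (Jan 24, 2016), C (May 31, 2016).
E is senior to D before the subordination, so the two trade places.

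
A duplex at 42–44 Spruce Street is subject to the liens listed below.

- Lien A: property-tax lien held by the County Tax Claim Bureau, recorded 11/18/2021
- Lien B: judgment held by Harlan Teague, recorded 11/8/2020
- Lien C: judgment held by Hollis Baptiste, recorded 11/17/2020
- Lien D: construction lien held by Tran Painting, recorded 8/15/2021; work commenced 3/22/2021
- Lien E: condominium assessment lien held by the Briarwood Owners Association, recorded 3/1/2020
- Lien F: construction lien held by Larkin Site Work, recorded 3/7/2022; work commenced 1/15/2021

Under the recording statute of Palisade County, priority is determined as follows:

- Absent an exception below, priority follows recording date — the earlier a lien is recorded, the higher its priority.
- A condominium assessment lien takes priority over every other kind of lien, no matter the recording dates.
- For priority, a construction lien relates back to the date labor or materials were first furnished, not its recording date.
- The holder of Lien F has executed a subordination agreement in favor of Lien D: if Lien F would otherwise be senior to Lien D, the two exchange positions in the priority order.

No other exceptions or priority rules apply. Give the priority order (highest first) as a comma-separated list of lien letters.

Adjusting effective dates: D is treated as recorded 3/22/2021, the work-commencement date; F relates back to 1/15/2021 (work commenced).
E, as a condominium assessment lien, has superpriority and ranks first.
Remaining liens by effective date: B (11/8/2020), C (11/17/2020), F (1/15/2021), D (3/22/2021), A (11/18/2021).
F would otherwise be senior to D, so under the subordination agreement F and D exchange positions.

E, B, C, D, F, A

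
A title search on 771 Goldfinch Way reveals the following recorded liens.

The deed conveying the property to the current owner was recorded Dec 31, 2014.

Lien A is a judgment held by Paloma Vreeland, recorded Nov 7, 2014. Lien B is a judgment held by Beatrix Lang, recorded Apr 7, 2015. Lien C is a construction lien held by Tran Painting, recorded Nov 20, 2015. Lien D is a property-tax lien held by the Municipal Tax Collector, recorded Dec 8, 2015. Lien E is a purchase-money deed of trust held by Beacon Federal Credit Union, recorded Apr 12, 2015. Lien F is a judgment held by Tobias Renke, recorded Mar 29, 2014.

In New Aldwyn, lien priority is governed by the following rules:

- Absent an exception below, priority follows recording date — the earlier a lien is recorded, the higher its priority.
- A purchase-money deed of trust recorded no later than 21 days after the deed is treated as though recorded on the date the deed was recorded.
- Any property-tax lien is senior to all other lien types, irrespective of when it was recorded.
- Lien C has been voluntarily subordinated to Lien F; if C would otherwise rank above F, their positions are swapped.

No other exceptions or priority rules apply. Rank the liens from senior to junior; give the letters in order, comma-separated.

First, effective dates: E missed the 21-day window (102 days after the deed), so its recording date stands.
As a property-tax lien, D is senior to every other lien.
The other liens, earliest effective date first: F (Mar 29, 2014), A (Nov 7, 2014), B (Apr 7, 2015), E (Apr 12, 2015), C (Nov 20, 2015).
Since C is not senior to F, the subordination leaves the order unchanged.

D, F, A, B, E, C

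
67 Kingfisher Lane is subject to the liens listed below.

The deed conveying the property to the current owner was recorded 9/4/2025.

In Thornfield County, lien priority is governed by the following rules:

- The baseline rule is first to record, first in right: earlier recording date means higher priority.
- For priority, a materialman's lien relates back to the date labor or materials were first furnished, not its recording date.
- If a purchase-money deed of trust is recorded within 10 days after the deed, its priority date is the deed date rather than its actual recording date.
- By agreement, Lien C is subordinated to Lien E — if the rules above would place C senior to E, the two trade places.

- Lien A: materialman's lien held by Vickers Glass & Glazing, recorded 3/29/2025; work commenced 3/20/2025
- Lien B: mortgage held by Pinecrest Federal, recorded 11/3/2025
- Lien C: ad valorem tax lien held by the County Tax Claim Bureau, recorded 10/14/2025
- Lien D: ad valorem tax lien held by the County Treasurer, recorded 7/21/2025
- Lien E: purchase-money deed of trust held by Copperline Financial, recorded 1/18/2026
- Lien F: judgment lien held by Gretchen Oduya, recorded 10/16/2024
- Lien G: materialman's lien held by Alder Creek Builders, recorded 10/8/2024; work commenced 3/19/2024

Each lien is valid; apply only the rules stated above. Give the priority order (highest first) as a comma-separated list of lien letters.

First, effective dates: A relates back to 3/20/2025 (work commenced); E was recorded 136 days after the deed, outside the 10-day window, so it keeps its recording date; G relates back to 3/19/2024 (work commenced).
By effective date, earliest first: G (3/19/2024), F (10/16/2024), A (3/20/2025), D (7/21/2025), C (10/14/2025), B (11/3/2025), E (1/18/2026).
C would otherwise be senior to E, so under the subordination agreement C and E exchange positions.

G, F, A, D, E, B, C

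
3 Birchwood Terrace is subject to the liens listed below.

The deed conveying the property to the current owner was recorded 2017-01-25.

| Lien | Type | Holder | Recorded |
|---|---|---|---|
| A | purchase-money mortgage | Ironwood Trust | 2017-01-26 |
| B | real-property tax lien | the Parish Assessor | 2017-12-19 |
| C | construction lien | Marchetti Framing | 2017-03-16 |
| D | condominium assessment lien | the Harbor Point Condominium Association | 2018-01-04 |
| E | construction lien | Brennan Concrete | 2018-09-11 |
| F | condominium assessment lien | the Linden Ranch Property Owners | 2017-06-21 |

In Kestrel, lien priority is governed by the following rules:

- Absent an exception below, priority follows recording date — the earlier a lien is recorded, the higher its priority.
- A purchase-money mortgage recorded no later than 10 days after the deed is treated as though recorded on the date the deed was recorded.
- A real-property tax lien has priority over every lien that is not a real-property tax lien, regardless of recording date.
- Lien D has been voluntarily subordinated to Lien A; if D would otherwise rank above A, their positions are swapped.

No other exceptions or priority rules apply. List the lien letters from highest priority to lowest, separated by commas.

Adjusting effective dates: A's effective date is the deed date, 2017-01-25.
B is a real-property tax lien, so it outranks all other liens regardless of date.
Remaining liens by effective date: A (2017-01-25), C (2017-03-16), F (2017-06-21), D (2018-01-04), E (2018-09-11).
D already ranks below A; the subordination has no effect.

B, A, C, F, D, E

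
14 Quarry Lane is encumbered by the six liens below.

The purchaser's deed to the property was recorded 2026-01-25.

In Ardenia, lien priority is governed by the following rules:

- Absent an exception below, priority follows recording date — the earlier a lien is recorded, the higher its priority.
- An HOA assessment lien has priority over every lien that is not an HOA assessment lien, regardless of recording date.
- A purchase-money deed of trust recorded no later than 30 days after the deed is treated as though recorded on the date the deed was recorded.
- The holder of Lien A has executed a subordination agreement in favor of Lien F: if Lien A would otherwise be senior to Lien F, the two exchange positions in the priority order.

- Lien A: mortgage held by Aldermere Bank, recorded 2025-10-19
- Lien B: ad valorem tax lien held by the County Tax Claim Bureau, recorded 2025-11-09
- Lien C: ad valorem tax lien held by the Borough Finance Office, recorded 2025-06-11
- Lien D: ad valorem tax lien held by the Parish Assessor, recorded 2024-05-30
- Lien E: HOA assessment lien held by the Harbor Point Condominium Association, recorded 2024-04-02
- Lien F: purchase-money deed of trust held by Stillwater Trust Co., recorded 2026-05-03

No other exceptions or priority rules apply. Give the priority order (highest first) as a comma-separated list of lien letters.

First, effective dates: F was recorded 98 days after the deed, outside the 30-day window, so it keeps its recording date.
E, as an HOA assessment lien, has superpriority and ranks first.
Ordering the rest by effective date: D (2024-05-30), C (2025-06-11), A (2025-10-19), B (2025-11-09), F (2026-05-03).
A would otherwise be senior to F, so under the subordination agreement A and F exchange positions.

E, D, C, F, B, A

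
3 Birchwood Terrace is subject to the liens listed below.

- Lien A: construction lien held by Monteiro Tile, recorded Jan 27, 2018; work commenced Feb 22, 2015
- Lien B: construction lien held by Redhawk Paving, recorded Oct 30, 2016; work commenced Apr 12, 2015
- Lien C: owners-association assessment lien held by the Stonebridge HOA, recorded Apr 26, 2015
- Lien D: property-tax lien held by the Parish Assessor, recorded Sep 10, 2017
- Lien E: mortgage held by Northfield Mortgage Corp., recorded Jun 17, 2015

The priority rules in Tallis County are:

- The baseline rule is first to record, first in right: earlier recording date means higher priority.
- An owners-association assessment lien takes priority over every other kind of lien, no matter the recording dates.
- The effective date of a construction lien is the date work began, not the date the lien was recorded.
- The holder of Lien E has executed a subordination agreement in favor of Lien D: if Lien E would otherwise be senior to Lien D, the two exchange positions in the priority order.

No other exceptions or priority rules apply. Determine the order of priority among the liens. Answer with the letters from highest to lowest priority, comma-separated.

Effective dates: A's effective date is Feb 22, 2015, when work began; B relates back to Apr 12, 2015 (work commenced).
As an owners-association assessment lien, C is senior to every other lien.
Ordering the rest by effective date: A (Feb 22, 2015), B (Apr 12, 2015), E (Jun 17, 2015), D (Sep 10, 2017).
E would otherwise be senior to D, so under the subordination agreement E and D exchange positions.

C, A, B, D, E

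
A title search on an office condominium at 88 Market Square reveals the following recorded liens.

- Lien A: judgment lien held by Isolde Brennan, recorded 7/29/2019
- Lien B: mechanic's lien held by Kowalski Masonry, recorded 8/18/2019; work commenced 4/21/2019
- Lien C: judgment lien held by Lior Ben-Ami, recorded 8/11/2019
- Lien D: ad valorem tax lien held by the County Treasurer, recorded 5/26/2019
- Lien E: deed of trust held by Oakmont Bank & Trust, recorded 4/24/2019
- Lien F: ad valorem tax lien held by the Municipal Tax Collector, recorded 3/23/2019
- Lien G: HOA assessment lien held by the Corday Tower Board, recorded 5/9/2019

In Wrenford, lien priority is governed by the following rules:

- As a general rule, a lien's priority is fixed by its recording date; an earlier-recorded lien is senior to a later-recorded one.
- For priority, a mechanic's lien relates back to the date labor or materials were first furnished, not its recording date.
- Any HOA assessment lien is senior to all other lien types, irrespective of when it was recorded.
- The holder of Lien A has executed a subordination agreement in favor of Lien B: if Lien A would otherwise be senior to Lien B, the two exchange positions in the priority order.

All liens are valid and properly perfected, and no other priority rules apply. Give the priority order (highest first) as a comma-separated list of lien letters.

G, F, B, E, D, A, C

Adjusting effective dates: B is treated as recorded 4/21/2019, the work-commencement date.
G, as an HOA assessment lien, has superpriority and ranks first.
The other liens, earliest effective date first: F (3/23/2019), B (4/21/2019), E (4/24/2019), D (5/26/2019), A (7/29/2019), C (8/11/2019).
A is already junior to B, so the subordination agreement changes nothing.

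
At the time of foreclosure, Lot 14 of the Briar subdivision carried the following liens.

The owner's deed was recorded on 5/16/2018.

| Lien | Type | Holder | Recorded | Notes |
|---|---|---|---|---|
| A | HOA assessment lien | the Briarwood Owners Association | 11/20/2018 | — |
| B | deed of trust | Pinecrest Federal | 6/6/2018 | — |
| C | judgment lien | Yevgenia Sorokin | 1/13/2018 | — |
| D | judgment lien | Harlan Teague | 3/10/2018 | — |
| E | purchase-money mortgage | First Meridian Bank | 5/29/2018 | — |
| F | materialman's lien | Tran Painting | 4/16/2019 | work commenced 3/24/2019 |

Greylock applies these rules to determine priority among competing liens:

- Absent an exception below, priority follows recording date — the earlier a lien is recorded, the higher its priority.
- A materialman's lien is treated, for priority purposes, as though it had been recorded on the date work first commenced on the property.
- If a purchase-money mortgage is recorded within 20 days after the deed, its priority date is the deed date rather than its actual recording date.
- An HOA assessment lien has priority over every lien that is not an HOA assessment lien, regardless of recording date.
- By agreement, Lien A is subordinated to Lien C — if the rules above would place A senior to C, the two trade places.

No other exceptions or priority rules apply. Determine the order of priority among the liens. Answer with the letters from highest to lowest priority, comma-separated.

C, A, D, E, B, F

Effective dates after the stated exceptions: E's effective date is the deed date, 5/16/2018; F is treated as recorded 3/24/2019, the work-commencement date.
As an HOA assessment lien, A is senior to every other lien.
Among the remaining liens, by effective date: C (1/13/2018), D (3/10/2018), E (5/16/2018), B (6/6/2018), F (3/24/2019).
A is senior to C before the subordination, so the two trade places.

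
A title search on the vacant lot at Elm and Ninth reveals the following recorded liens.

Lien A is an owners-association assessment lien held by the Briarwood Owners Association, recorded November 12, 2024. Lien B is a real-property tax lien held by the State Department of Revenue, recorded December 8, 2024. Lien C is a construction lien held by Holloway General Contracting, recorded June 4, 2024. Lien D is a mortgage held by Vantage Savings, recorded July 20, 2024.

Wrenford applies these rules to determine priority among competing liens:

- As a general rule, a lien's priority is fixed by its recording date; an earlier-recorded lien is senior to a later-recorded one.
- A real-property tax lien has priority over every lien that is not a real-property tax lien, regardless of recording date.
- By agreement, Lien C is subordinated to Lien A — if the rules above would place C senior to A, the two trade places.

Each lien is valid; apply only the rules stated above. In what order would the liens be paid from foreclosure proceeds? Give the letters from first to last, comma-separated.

As a real-property tax lien, B is senior to every other lien.
Remaining liens by effective date: C (June 4, 2024), D (July 20, 2024), A (November 12, 2024).
Because C would otherwise rank above A, the subordination swaps them.

B, A, D, C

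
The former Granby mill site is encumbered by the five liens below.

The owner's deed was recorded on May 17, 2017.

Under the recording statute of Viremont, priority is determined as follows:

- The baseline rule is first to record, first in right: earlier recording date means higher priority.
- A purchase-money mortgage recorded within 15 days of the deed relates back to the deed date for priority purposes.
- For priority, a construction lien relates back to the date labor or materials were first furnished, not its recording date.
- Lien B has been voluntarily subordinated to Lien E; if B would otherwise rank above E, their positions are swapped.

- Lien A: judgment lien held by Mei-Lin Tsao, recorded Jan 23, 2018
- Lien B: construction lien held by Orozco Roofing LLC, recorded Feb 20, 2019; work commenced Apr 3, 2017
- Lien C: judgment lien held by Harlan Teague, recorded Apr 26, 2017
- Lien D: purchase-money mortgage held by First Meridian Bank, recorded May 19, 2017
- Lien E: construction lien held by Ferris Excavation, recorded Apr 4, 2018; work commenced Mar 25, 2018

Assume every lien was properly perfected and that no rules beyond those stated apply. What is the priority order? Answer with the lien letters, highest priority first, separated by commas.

Effective dates after the stated exceptions: B relates back to Apr 3, 2017 (work commenced); D's effective date is the deed date, May 17, 2017; E's effective date is Mar 25, 2018, when work began.
Ordering by effective date: B (Apr 3, 2017), C (Apr 26, 2017), D (May 17, 2017), A (Jan 23, 2018), E (Mar 25, 2018).
B is senior to E before the subordination, so the two trade places.

E, C, D, A, B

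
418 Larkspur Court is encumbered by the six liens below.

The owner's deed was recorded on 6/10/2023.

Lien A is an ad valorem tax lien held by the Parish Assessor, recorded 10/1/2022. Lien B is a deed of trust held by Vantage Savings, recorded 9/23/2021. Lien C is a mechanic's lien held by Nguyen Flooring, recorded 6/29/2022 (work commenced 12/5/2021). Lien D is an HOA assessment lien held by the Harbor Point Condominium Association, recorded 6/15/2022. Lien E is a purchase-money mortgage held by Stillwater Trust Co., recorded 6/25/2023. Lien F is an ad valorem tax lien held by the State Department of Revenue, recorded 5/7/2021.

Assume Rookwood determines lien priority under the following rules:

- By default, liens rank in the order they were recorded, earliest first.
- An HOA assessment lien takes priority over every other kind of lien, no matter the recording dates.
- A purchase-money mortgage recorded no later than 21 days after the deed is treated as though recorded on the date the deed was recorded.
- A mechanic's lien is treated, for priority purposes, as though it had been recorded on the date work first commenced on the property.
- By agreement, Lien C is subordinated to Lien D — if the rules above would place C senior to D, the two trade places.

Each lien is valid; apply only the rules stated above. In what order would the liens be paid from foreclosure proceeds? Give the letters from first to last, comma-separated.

D, F, B, C, A, E

Effective dates after the stated exceptions: C relates back to 12/5/2021 (work commenced); E was recorded within the 21-day window, so its effective date is the deed date 6/10/2023.
D is an HOA assessment lien and takes priority over every other lien.
Among the remaining liens, by effective date: F (5/7/2021), B (9/23/2021), C (12/5/2021), A (10/1/2022), E (6/10/2023).
C already ranks below D; the subordination has no effect.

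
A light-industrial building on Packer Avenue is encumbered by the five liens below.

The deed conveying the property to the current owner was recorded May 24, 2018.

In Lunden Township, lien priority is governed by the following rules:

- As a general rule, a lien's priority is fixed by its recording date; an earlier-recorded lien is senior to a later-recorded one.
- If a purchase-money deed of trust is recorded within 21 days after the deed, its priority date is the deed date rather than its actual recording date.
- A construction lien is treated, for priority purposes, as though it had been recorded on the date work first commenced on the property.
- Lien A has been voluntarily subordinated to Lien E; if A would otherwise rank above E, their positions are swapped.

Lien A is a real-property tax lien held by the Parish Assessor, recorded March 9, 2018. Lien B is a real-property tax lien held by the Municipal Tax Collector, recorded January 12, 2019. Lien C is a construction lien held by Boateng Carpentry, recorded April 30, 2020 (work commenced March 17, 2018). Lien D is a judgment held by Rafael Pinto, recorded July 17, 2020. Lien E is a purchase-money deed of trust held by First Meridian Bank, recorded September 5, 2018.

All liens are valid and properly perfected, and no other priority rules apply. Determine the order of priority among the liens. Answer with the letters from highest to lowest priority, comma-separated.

E, C, A, B, D

Adjusting effective dates: C's effective date is March 17, 2018, when work began; E was recorded 104 days after the deed, outside the 21-day window, so it keeps its recording date.
By effective date, earliest first: A (March 9, 2018), C (March 17, 2018), E (September 5, 2018), B (January 12, 2019), D (July 17, 2020).
A would otherwise be senior to E, so under the subordination agreement A and E exchange positions.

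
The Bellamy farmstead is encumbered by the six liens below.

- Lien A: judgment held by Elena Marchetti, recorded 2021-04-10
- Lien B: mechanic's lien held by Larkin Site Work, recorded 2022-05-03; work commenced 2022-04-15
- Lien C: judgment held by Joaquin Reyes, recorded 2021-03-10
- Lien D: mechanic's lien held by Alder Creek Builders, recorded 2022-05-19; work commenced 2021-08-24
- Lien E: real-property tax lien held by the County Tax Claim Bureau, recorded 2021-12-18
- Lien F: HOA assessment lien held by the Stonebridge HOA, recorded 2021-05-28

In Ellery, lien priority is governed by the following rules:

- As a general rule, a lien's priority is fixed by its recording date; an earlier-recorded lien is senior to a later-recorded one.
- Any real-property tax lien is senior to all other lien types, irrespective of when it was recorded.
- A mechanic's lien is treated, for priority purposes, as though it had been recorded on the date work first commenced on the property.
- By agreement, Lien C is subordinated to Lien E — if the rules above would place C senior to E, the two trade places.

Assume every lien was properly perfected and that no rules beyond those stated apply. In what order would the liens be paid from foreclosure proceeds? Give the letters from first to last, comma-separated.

E, C, A, F, D, B

Effective dates after the stated exceptions: B's effective date is 2022-04-15, when work began; D's effective date is 2021-08-24, when work began.
E is a real-property tax lien and takes priority over every other lien.
Ordering the rest by effective date: C (2021-03-10), A (2021-04-10), F (2021-05-28), D (2021-08-24), B (2022-04-15).
C is already junior to E, so the subordination agreement changes nothing.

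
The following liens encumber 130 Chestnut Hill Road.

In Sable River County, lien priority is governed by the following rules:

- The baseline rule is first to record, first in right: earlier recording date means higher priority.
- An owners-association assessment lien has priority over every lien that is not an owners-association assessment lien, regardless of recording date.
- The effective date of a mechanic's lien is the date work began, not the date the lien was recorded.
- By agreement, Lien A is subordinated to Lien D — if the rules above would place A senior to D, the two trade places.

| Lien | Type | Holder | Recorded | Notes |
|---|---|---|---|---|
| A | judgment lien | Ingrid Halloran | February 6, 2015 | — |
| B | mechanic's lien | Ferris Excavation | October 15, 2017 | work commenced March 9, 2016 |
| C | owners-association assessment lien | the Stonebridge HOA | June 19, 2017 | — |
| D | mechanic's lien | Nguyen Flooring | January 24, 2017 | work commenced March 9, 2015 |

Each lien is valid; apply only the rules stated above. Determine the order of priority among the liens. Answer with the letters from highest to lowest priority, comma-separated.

C, D, A, B

Adjusting effective dates: B relates back to March 9, 2016 (work commenced); D's effective date is March 9, 2015, when work began.
C is an owners-association assessment lien and takes priority over every other lien.
Among the remaining liens, by effective date: A (February 6, 2015), D (March 9, 2015), B (March 9, 2016).
A is senior to D before the subordination, so the two trade places.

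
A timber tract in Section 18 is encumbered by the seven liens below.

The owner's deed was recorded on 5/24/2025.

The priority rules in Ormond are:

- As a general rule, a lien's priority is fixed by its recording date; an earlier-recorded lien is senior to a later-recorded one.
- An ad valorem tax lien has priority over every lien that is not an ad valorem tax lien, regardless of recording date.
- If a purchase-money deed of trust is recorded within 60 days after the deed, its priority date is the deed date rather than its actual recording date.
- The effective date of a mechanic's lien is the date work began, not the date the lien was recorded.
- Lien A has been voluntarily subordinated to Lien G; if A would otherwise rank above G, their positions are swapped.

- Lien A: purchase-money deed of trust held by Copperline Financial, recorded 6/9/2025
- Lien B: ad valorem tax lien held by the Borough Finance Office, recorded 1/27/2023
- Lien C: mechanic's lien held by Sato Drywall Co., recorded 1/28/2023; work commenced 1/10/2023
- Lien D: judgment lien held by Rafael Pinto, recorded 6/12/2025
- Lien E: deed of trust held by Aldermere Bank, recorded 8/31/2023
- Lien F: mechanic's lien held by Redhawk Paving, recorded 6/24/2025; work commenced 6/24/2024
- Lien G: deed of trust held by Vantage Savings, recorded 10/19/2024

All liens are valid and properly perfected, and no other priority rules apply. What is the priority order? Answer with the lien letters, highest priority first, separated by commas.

First, effective dates: A relates back to the deed date 5/24/2025; C is treated as recorded 1/10/2023, the work-commencement date; F is treated as recorded 6/24/2024, the work-commencement date.
B is an ad valorem tax lien and takes priority over every other lien.
Remaining liens by effective date: C (1/10/2023), E (8/31/2023), F (6/24/2024), G (10/19/2024), A (5/24/2025), D (6/12/2025).
A already ranks below G; the subordination has no effect.

B, C, E, F, G, A, D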